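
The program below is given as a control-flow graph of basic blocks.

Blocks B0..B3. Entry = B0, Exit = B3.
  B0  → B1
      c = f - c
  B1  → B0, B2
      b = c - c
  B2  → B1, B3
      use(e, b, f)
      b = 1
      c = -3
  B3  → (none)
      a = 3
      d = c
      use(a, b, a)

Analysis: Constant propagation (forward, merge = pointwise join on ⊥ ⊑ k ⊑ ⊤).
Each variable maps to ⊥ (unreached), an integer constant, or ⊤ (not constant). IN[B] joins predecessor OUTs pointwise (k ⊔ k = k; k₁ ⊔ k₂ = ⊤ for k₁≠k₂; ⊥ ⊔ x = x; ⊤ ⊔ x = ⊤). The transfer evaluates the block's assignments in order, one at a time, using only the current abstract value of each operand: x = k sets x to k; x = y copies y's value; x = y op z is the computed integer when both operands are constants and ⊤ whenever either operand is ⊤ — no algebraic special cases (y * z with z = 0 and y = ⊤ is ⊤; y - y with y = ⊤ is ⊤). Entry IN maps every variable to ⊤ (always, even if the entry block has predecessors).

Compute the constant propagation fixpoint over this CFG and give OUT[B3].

Answer: {a: 3, b: 1, c: -3, d: -3, e: ⊤, f: ⊤}

Trace:
Per-block solution:
  B0: | IN=(all ⊤) | OUT=(all ⊤)
  B1: | IN=(all ⊤) | OUT=(all ⊤)
  B2: | IN=(all ⊤) | OUT={b:1, c:-3; rest ⊤}
  B3: | IN={b:1, c:-3; rest ⊤} | OUT={a:3, b:1, c:-3, d:-3; rest ⊤}

Merge at B3: IN[B3] = OUT[B2] = {a: ⊤, b: 1, c: -3, d: ⊤, e: ⊤, f: ⊤}
Applying B3's transfer function to that IN value gives OUT[B3] (row B3 above).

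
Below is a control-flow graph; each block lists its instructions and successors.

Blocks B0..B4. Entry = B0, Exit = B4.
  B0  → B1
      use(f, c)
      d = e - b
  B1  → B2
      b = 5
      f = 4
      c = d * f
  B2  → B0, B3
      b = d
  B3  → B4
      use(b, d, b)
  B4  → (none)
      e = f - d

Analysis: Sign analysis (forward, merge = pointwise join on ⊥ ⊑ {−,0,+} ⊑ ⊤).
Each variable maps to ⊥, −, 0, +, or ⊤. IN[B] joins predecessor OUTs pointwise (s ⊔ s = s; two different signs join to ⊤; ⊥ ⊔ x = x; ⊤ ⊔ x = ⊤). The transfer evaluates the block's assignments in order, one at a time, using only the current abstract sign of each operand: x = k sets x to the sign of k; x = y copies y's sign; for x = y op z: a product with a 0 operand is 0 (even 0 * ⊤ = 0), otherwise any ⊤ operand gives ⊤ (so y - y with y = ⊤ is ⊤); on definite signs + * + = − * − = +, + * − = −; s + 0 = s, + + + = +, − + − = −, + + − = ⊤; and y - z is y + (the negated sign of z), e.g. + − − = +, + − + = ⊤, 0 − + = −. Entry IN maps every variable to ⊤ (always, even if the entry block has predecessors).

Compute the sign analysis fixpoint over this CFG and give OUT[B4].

Answer: {a: ⊤, b: ⊤, c: ⊤, d: ⊤, e: ⊤, f: +}

Working:
Fixpoint table:
  B0:   IN=(all ⊤)   OUT=(all ⊤)
  B1:   IN=(all ⊤)   OUT={b:+, f:+; rest ⊤}
  B2:   IN={b:+, f:+; rest ⊤}   OUT={f:+; rest ⊤}
  B3:   IN={f:+; rest ⊤}   OUT={f:+; rest ⊤}
  B4:   IN={f:+; rest ⊤}   OUT={f:+; rest ⊤}

Merge at B4: IN[B4] = OUT[B3] = {a: ⊤, b: ⊤, c: ⊤, d: ⊤, e: ⊤, f: +}
Applying B4's transfer function to that IN value gives OUT[B4] (row B4 above).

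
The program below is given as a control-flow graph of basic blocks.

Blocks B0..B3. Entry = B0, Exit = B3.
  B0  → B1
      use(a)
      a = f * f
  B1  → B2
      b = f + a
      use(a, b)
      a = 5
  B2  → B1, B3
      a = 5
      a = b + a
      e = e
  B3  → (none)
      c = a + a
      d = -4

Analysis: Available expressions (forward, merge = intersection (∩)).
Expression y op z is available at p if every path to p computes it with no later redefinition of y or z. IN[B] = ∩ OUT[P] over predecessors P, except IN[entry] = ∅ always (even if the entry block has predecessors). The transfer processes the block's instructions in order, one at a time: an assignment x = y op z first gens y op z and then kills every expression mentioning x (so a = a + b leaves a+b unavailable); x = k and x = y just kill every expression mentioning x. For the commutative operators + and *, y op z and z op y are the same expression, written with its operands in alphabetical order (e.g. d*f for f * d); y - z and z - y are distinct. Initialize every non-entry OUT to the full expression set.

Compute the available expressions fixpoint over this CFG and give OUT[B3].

Converged values:
  B0:   IN={}   OUT={f*f}
  B1:   IN={f*f}   OUT={f*f}
  B2:   IN={f*f}   OUT={f*f}
  B3:   IN={f*f}   OUT={a+a, f*f}

Merge at B3: IN[B3] = OUT[B2] = {f*f}
Applying B3's transfer function to that IN value gives OUT[B3] (row B3 above).

Answer: {a+a, f*f}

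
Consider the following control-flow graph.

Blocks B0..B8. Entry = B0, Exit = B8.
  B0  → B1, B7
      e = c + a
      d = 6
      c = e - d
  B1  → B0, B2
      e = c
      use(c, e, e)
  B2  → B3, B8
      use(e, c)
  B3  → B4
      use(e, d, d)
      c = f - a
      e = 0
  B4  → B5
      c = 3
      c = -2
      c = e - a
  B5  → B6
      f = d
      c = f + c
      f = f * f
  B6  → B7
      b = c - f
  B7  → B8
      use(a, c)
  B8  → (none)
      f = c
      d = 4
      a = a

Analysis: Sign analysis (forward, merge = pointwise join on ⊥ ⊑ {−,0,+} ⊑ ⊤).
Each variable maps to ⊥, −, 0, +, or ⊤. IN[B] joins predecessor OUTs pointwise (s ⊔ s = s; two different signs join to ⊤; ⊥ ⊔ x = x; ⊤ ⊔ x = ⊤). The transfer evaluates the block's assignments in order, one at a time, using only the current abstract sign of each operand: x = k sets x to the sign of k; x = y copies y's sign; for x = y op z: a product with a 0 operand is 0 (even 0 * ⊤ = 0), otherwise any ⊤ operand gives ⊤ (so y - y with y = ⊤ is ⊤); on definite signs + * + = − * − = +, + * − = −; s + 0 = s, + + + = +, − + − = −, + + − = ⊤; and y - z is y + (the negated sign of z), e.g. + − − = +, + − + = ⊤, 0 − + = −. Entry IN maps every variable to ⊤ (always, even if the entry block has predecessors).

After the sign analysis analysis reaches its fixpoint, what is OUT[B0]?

Converged values:
  B0:   IN=(all ⊤)   OUT={d:+; rest ⊤}
  B1:   IN={d:+; rest ⊤}   OUT={d:+; rest ⊤}
  B2:   IN={d:+; rest ⊤}   OUT={d:+; rest ⊤}
  B3:   IN={d:+; rest ⊤}   OUT={d:+, e:0; rest ⊤}
  B4:   IN={d:+, e:0; rest ⊤}   OUT={d:+, e:0; rest ⊤}
  B5:   IN={d:+, e:0; rest ⊤}   OUT={d:+, e:0, f:+; rest ⊤}
  B6:   IN={d:+, e:0, f:+; rest ⊤}   OUT={d:+, e:0, f:+; rest ⊤}
  B7:   IN={d:+; rest ⊤}   OUT={d:+; rest ⊤}
  B8:   IN={d:+; rest ⊤}   OUT={d:+; rest ⊤}

Merge at B0 (entry node, so the boundary value (all ⊤) is joined with the incoming edge(s)): IN[B0] = (all ⊤) ⊔ OUT[B1] = {a: ⊤, b: ⊤, c: ⊤, d: ⊤, e: ⊤, f: ⊤}
Applying B0's transfer function to that IN value gives OUT[B0] (row B0 above).

Answer: {a: ⊤, b: ⊤, c: ⊤, d: +, e: ⊤, f: ⊤}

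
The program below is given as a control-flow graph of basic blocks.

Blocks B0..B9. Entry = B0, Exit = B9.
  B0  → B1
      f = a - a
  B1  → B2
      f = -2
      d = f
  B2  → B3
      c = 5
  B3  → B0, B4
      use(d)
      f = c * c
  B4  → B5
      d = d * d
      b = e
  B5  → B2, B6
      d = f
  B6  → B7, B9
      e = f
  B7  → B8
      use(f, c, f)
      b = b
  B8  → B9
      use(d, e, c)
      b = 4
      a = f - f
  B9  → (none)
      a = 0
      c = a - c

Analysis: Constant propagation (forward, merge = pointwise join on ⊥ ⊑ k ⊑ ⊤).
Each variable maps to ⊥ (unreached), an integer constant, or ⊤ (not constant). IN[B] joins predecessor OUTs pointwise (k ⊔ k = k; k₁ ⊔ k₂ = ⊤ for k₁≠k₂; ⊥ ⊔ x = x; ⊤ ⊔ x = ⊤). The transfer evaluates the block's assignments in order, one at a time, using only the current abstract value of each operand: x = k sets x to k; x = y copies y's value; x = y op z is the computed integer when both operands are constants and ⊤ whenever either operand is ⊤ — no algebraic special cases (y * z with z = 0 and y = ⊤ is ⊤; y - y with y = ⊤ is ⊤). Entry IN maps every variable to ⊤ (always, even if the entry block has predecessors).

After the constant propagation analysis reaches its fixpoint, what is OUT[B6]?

Fixpoint table:
  B0:   IN=(all ⊤)   OUT=(all ⊤)
  B1:   IN=(all ⊤)   OUT={d:-2, f:-2; rest ⊤}
  B2:   IN=(all ⊤)   OUT={c:5; rest ⊤}
  B3:   IN={c:5; rest ⊤}   OUT={c:5, f:25; rest ⊤}
  B4:   IN={c:5, f:25; rest ⊤}   OUT={c:5, f:25; rest ⊤}
  B5:   IN={c:5, f:25; rest ⊤}   OUT={c:5, d:25, f:25; rest ⊤}
  B6:   IN={c:5, d:25, f:25; rest ⊤}   OUT={c:5, d:25, e:25, f:25; rest ⊤}
  B7:   IN={c:5, d:25, e:25, f:25; rest ⊤}   OUT={c:5, d:25, e:25, f:25; rest ⊤}
  B8:   IN={c:5, d:25, e:25, f:25; rest ⊤}   OUT={a:0, b:4, c:5, d:25, e:25, f:25; rest ⊤}
  B9:   IN={c:5, d:25, e:25, f:25; rest ⊤}   OUT={a:0, c:-5, d:25, e:25, f:25; rest ⊤}

Merge at B6: IN[B6] = OUT[B5] = {a: ⊤, b: ⊤, c: 5, d: 25, e: ⊤, f: 25}
Applying B6's transfer function to that IN value gives OUT[B6] (row B6 above).

Answer: {a: ⊤, b: ⊤, c: 5, d: 25, e: 25, f: 25}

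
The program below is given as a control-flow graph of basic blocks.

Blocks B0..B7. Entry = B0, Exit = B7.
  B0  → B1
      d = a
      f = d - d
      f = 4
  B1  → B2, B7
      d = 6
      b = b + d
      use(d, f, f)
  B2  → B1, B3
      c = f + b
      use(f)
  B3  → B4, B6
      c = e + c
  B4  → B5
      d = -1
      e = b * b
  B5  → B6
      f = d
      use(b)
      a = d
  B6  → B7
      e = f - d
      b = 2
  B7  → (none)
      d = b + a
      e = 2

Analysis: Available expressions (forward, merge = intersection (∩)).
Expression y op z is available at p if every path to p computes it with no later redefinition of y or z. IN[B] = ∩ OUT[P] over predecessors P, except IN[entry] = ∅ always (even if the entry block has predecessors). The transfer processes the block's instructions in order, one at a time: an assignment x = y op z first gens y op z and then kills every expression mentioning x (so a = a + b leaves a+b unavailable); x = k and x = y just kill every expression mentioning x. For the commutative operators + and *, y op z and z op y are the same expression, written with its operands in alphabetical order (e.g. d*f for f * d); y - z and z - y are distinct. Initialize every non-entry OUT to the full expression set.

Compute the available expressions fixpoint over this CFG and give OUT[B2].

Per-block solution:
  B0:   IN={}   OUT={d-d}
  B1:   IN={}   OUT={}
  B2:   IN={}   OUT={b+f}
  B3:   IN={b+f}   OUT={b+f}
  B4:   IN={b+f}   OUT={b*b, b+f}
  B5:   IN={b*b, b+f}   OUT={b*b}
  B6:   IN={}   OUT={f-d}
  B7:   IN={}   OUT={a+b}

Merge at B2: IN[B2] = OUT[B1] = {}
Applying B2's transfer function to that IN value gives OUT[B2] (row B2 above).

Answer: {b+f}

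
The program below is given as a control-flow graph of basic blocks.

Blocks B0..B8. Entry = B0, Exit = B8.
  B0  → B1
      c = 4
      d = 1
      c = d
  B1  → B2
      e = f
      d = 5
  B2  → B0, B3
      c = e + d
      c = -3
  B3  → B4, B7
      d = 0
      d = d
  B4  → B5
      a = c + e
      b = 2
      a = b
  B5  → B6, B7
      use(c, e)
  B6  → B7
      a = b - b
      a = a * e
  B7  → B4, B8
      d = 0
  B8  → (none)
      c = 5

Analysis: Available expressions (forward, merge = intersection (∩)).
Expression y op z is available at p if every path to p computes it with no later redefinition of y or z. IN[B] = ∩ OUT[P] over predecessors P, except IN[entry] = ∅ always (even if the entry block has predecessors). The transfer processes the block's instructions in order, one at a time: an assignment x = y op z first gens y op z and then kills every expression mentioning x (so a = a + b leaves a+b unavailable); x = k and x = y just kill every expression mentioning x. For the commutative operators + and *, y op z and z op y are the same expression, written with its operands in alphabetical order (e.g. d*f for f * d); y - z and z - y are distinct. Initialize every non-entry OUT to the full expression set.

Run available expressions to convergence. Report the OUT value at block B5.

Fixpoint table:
  B0: | IN={} | OUT={}
  B1: | IN={} | OUT={}
  B2: | IN={} | OUT={d+e}
  B3: | IN={d+e} | OUT={}
  B4: | IN={} | OUT={c+e}
  B5: | IN={c+e} | OUT={c+e}
  B6: | IN={c+e} | OUT={b-b, c+e}
  B7: | IN={} | OUT={}
  B8: | IN={} | OUT={}

Merge at B5: IN[B5] = OUT[B4] = {c+e}
Applying B5's transfer function to that IN value gives OUT[B5] (row B5 above).

Answer: {c+e}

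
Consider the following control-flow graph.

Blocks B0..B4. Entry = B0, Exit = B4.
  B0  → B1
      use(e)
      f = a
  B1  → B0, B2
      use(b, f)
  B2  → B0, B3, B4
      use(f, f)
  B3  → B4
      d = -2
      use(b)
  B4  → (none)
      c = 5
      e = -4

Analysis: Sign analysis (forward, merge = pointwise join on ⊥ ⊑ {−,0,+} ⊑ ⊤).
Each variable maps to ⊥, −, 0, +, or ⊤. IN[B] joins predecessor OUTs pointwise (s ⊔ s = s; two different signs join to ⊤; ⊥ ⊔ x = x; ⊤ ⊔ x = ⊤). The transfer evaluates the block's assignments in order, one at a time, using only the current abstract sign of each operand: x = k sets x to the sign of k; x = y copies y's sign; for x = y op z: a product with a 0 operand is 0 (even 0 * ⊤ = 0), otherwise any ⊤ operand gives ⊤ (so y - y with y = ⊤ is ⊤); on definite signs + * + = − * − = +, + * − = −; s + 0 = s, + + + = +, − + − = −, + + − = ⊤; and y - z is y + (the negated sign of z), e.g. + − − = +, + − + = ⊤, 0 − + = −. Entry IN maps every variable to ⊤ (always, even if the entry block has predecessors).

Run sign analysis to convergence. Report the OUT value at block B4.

Answer: {a: ⊤, b: ⊤, c: +, d: ⊤, e: -, f: ⊤}

Derivation:
Fixpoint table:
  B0: | IN=(all ⊤) | OUT=(all ⊤)
  B1: | IN=(all ⊤) | OUT=(all ⊤)
  B2: | IN=(all ⊤) | OUT=(all ⊤)
  B3: | IN=(all ⊤) | OUT={d:-; rest ⊤}
  B4: | IN=(all ⊤) | OUT={c:+, e:-; rest ⊤}

Merge at B4: IN[B4] = OUT[B2] ⊔ OUT[B3] = {a: ⊤, b: ⊤, c: ⊤, d: ⊤, e: ⊤, f: ⊤}
Applying B4's transfer function to that IN value gives OUT[B4] (row B4 above).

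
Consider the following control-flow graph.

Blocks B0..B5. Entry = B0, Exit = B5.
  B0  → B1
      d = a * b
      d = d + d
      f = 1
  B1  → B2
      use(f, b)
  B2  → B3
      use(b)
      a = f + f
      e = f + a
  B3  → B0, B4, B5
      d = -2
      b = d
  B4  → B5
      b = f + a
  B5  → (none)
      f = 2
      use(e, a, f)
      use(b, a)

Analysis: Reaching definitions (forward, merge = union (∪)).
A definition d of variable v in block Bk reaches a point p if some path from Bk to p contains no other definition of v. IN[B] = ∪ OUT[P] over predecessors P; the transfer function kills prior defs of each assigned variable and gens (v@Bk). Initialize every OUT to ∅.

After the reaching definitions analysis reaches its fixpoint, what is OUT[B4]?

Converged values:
  B0:  IN={a@B2, b@B3, d@B3, e@B2, f@B0}  OUT={a@B2, b@B3, d@B0, e@B2, f@B0}
  B1:  IN={a@B2, b@B3, d@B0, e@B2, f@B0}  OUT={a@B2, b@B3, d@B0, e@B2, f@B0}
  B2:  IN={a@B2, b@B3, d@B0, e@B2, f@B0}  OUT={a@B2, b@B3, d@B0, e@B2, f@B0}
  B3:  IN={a@B2, b@B3, d@B0, e@B2, f@B0}  OUT={a@B2, b@B3, d@B3, e@B2, f@B0}
  B4:  IN={a@B2, b@B3, d@B3, e@B2, f@B0}  OUT={a@B2, b@B4, d@B3, e@B2, f@B0}
  B5:  IN={a@B2, b@B3, b@B4, d@B3, e@B2, f@B0}  OUT={a@B2, b@B3, b@B4, d@B3, e@B2, f@B5}

Merge at B4: IN[B4] = OUT[B3] = {a@B2, b@B3, d@B3, e@B2, f@B0}
Applying B4's transfer function to that IN value gives OUT[B4] (row B4 above).

Answer: {a@B2, b@B4, d@B3, e@B2, f@B0}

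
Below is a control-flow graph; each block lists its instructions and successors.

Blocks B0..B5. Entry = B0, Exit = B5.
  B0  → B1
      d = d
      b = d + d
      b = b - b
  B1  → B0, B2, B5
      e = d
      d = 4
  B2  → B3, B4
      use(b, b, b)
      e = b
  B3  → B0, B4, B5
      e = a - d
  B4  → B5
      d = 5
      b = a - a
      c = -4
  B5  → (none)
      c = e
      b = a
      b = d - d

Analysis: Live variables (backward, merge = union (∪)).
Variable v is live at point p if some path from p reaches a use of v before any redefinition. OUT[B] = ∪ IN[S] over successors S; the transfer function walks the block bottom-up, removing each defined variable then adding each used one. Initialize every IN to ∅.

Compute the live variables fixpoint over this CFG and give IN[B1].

Converged values:
  B0:   IN={a, d}   OUT={a, b, d}
  B1:   IN={a, b, d}   OUT={a, b, d, e}
  B2:   IN={a, b, d}   OUT={a, d, e}
  B3:   IN={a, d}   OUT={a, d, e}
  B4:   IN={a, e}   OUT={a, d, e}
  B5:   IN={a, d, e}   OUT={}

Merge at B1: OUT[B1] = IN[B0] ⊔ IN[B2] ⊔ IN[B5] = {a, b, d, e}
Applying B1's transfer function to that OUT value gives IN[B1] (row B1 above).

Answer: {a, b, d}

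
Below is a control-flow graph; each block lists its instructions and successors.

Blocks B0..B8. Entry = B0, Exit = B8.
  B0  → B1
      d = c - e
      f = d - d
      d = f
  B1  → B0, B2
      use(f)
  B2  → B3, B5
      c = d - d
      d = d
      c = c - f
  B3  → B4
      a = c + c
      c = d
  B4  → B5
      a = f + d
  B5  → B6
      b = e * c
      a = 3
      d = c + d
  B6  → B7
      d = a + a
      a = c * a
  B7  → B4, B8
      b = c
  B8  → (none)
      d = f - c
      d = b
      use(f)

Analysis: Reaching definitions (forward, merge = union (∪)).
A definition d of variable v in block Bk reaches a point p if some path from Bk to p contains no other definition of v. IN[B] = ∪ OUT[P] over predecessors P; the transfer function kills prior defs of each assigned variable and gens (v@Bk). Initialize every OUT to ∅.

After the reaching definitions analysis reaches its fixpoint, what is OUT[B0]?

Answer: {d@B0, f@B0}

Derivation:
Converged values:
  B0:   IN={d@B0, f@B0}   OUT={d@B0, f@B0}
  B1:   IN={d@B0, f@B0}   OUT={d@B0, f@B0}
  B2:   IN={d@B0, f@B0}   OUT={c@B2, d@B2, f@B0}
  B3:   IN={c@B2, d@B2, f@B0}   OUT={a@B3, c@B3, d@B2, f@B0}
  B4:   IN={a@B3, a@B6, b@B7, c@B2, c@B3, d@B2, d@B6, f@B0}   OUT={a@B4, b@B7, c@B2, c@B3, d@B2, d@B6, f@B0}
  B5:   IN={a@B4, b@B7, c@B2, c@B3, d@B2, d@B6, f@B0}   OUT={a@B5, b@B5, c@B2, c@B3, d@B5, f@B0}
  B6:   IN={a@B5, b@B5, c@B2, c@B3, d@B5, f@B0}   OUT={a@B6, b@B5, c@B2, c@B3, d@B6, f@B0}
  B7:   IN={a@B6, b@B5, c@B2, c@B3, d@B6, f@B0}   OUT={a@B6, b@B7, c@B2, c@B3, d@B6, f@B0}
  B8:   IN={a@B6, b@B7, c@B2, c@B3, d@B6, f@B0}   OUT={a@B6, b@B7, c@B2, c@B3, d@B8, f@B0}

Merge at B0 (entry node, so the boundary value {} is joined with the incoming edge(s)): IN[B0] = {} ⊔ OUT[B1] = {d@B0, f@B0}
Applying B0's transfer function to that IN value gives OUT[B0] (row B0 above).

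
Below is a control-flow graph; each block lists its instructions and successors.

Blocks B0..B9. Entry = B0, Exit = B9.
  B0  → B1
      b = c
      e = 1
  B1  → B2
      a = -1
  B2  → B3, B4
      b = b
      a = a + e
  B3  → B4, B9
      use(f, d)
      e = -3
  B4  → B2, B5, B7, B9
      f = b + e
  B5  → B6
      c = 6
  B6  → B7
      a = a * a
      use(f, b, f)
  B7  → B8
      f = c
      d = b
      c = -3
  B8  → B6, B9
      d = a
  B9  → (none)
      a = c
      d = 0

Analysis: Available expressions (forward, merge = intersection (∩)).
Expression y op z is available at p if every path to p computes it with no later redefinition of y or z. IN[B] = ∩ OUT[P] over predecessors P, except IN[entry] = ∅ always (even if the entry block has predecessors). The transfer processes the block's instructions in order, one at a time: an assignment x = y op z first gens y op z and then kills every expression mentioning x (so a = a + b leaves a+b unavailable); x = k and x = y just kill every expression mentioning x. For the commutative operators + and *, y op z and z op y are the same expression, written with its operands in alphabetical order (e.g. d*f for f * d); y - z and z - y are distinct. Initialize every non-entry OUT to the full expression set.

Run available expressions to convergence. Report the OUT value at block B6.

Answer: {b+e}

Derivation:
Converged values:
  B0:   IN={}   OUT={}
  B1:   IN={}   OUT={}
  B2:   IN={}   OUT={}
  B3:   IN={}   OUT={}
  B4:   IN={}   OUT={b+e}
  B5:   IN={b+e}   OUT={b+e}
  B6:   IN={b+e}   OUT={b+e}
  B7:   IN={b+e}   OUT={b+e}
  B8:   IN={b+e}   OUT={b+e}
  B9:   IN={}   OUT={}

Merge at B6: IN[B6] = OUT[B5] ∩ OUT[B8] = {b+e}
Applying B6's transfer function to that IN value gives OUT[B6] (row B6 above).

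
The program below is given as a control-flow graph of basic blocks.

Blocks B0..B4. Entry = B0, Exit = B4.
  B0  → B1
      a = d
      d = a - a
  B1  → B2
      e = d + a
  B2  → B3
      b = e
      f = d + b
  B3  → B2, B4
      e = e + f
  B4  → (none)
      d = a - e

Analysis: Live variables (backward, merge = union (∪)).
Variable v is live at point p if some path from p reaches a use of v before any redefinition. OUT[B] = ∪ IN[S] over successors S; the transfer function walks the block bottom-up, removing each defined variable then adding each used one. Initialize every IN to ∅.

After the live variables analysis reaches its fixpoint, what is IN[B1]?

Converged values:
  B0:  IN={d}  OUT={a, d}
  B1:  IN={a, d}  OUT={a, d, e}
  B2:  IN={a, d, e}  OUT={a, d, e, f}
  B3:  IN={a, d, e, f}  OUT={a, d, e}
  B4:  IN={a, e}  OUT={}

Merge at B1: OUT[B1] = IN[B2] = {a, d, e}
Applying B1's transfer function to that OUT value gives IN[B1] (row B1 above).

Answer: {a, d}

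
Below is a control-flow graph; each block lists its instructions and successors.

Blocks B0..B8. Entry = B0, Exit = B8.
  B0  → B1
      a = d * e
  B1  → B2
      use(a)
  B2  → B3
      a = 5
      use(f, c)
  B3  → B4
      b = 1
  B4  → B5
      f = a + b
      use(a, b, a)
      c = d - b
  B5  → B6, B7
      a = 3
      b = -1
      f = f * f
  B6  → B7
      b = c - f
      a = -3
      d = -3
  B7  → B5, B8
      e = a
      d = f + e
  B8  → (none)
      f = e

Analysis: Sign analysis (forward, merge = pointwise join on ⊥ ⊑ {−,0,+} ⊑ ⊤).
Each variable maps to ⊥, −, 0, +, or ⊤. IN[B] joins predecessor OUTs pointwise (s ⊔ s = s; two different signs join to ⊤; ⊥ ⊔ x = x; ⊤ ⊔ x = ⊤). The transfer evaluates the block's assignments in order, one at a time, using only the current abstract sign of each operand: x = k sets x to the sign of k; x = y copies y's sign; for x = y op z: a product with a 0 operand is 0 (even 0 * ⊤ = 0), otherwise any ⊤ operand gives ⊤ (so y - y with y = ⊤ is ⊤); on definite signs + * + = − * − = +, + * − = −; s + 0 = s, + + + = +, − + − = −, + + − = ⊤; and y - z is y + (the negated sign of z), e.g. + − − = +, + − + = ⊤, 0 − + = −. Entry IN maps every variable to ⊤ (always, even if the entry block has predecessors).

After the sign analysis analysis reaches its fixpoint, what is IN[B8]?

Answer: {a: ⊤, b: ⊤, c: ⊤, d: ⊤, e: ⊤, f: +}

Trace:
Fixpoint table:
  B0: | IN=(all ⊤) | OUT=(all ⊤)
  B1: | IN=(all ⊤) | OUT=(all ⊤)
  B2: | IN=(all ⊤) | OUT={a:+; rest ⊤}
  B3: | IN={a:+; rest ⊤} | OUT={a:+, b:+; rest ⊤}
  B4: | IN={a:+, b:+; rest ⊤} | OUT={a:+, b:+, f:+; rest ⊤}
  B5: | IN={f:+; rest ⊤} | OUT={a:+, b:-, f:+; rest ⊤}
  B6: | IN={a:+, b:-, f:+; rest ⊤} | OUT={a:-, d:-, f:+; rest ⊤}
  B7: | IN={f:+; rest ⊤} | OUT={f:+; rest ⊤}
  B8: | IN={f:+; rest ⊤} | OUT=(all ⊤)

Merge at B8: IN[B8] = OUT[B7] = {a: ⊤, b: ⊤, c: ⊤, d: ⊤, e: ⊤, f: +}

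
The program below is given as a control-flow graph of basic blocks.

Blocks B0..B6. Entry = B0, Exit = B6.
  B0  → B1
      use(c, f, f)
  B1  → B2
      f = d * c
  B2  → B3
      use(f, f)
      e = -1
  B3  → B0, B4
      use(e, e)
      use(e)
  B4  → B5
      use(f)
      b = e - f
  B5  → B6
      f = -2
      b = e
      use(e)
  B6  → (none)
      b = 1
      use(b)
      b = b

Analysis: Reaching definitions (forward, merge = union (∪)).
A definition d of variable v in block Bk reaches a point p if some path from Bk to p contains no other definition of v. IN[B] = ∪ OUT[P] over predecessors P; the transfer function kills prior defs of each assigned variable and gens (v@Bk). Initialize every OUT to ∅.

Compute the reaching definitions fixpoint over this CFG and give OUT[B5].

Fixpoint table:
  B0: | IN={e@B2, f@B1} | OUT={e@B2, f@B1}
  B1: | IN={e@B2, f@B1} | OUT={e@B2, f@B1}
  B2: | IN={e@B2, f@B1} | OUT={e@B2, f@B1}
  B3: | IN={e@B2, f@B1} | OUT={e@B2, f@B1}
  B4: | IN={e@B2, f@B1} | OUT={b@B4, e@B2, f@B1}
  B5: | IN={b@B4, e@B2, f@B1} | OUT={b@B5, e@B2, f@B5}
  B6: | IN={b@B5, e@B2, f@B5} | OUT={b@B6, e@B2, f@B5}

Merge at B5: IN[B5] = OUT[B4] = {b@B4, e@B2, f@B1}
Applying B5's transfer function to that IN value gives OUT[B5] (row B5 above).

Answer: {b@B5, e@B2, f@B5}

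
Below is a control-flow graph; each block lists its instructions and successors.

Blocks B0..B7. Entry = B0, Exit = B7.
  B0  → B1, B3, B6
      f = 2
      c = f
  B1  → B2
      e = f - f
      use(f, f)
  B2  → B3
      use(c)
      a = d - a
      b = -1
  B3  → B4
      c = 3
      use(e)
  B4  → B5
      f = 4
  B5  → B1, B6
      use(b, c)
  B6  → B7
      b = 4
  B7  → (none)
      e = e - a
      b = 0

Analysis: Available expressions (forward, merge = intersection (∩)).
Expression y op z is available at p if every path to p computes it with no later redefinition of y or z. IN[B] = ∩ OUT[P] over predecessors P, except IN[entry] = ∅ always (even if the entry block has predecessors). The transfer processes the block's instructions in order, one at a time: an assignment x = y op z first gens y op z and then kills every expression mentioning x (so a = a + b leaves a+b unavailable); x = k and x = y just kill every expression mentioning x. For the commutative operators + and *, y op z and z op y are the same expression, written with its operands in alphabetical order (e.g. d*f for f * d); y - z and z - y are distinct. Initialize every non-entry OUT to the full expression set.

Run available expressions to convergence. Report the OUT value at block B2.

Per-block solution:
  B0:   IN={}   OUT={}
  B1:   IN={}   OUT={f-f}
  B2:   IN={f-f}   OUT={f-f}
  B3:   IN={}   OUT={}
  B4:   IN={}   OUT={}
  B5:   IN={}   OUT={}
  B6:   IN={}   OUT={}
  B7:   IN={}   OUT={}

Merge at B2: IN[B2] = OUT[B1] = {f-f}
Applying B2's transfer function to that IN value gives OUT[B2] (row B2 above).

Answer: {f-f}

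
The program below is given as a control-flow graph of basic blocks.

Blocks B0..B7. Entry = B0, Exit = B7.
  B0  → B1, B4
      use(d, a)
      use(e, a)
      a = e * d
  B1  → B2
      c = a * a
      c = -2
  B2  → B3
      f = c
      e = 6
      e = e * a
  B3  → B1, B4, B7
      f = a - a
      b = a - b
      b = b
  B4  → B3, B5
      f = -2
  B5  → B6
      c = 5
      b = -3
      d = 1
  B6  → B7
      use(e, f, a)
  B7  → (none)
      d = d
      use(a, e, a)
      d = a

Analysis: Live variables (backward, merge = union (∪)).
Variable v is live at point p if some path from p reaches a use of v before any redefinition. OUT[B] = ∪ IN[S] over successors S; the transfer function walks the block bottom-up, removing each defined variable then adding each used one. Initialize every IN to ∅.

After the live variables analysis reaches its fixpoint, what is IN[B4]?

Fixpoint table:
  B0:   IN={a, b, d, e}   OUT={a, b, d, e}
  B1:   IN={a, b, d}   OUT={a, b, c, d}
  B2:   IN={a, b, c, d}   OUT={a, b, d, e}
  B3:   IN={a, b, d, e}   OUT={a, b, d, e}
  B4:   IN={a, b, d, e}   OUT={a, b, d, e, f}
  B5:   IN={a, e, f}   OUT={a, d, e, f}
  B6:   IN={a, d, e, f}   OUT={a, d, e}
  B7:   IN={a, d, e}   OUT={}

Merge at B4: OUT[B4] = IN[B3] ⊔ IN[B5] = {a, b, d, e, f}
Applying B4's transfer function to that OUT value gives IN[B4] (row B4 above).

Answer: {a, b, d, e}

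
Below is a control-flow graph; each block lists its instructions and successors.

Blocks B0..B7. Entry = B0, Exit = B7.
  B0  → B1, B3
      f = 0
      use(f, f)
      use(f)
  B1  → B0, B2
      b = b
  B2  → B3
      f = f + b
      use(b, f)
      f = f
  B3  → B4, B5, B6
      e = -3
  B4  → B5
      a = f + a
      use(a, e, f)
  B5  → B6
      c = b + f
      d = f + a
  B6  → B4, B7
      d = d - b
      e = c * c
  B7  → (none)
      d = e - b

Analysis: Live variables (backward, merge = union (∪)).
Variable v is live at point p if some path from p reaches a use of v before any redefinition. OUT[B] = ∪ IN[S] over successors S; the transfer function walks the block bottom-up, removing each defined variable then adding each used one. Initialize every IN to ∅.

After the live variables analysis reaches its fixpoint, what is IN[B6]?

Converged values:
  B0:  IN={a, b, c, d}  OUT={a, b, c, d, f}
  B1:  IN={a, b, c, d, f}  OUT={a, b, c, d, f}
  B2:  IN={a, b, c, d, f}  OUT={a, b, c, d, f}
  B3:  IN={a, b, c, d, f}  OUT={a, b, c, d, e, f}
  B4:  IN={a, b, e, f}  OUT={a, b, f}
  B5:  IN={a, b, f}  OUT={a, b, c, d, f}
  B6:  IN={a, b, c, d, f}  OUT={a, b, e, f}
  B7:  IN={b, e}  OUT={}

Merge at B6: OUT[B6] = IN[B4] ⊔ IN[B7] = {a, b, e, f}
Applying B6's transfer function to that OUT value gives IN[B6] (row B6 above).

Answer: {a, b, c, d, f}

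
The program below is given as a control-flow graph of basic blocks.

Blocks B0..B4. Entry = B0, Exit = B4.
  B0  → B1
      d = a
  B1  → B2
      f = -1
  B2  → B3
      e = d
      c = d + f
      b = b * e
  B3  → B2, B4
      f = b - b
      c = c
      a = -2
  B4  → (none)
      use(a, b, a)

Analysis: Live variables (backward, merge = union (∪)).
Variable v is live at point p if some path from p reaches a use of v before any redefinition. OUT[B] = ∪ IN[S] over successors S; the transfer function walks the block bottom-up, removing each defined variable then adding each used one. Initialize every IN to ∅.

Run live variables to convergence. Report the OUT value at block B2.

Answer: {b, c, d}

Derivation:
Fixpoint table:
  B0:   IN={a, b}   OUT={b, d}
  B1:   IN={b, d}   OUT={b, d, f}
  B2:   IN={b, d, f}   OUT={b, c, d}
  B3:   IN={b, c, d}   OUT={a, b, d, f}
  B4:   IN={a, b}   OUT={}

Merge at B2: OUT[B2] = IN[B3] = {b, c, d}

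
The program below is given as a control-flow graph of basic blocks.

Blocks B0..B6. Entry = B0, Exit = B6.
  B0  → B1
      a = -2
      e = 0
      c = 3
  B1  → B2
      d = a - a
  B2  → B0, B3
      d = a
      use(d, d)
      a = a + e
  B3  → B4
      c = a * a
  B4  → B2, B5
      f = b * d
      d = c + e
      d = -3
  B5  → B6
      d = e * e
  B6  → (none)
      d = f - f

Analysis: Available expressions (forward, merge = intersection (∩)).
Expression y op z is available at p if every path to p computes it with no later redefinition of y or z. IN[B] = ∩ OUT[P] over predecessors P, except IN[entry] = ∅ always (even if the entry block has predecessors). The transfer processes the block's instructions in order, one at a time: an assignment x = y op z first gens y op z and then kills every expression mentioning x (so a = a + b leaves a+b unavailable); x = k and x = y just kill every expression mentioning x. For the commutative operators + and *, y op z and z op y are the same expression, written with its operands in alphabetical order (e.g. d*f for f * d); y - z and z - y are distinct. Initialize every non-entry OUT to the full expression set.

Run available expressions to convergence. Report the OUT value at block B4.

Answer: {a*a, c+e}

Derivation:
Converged values:
  B0:   IN={}   OUT={}
  B1:   IN={}   OUT={a-a}
  B2:   IN={}   OUT={}
  B3:   IN={}   OUT={a*a}
  B4:   IN={a*a}   OUT={a*a, c+e}
  B5:   IN={a*a, c+e}   OUT={a*a, c+e, e*e}
  B6:   IN={a*a, c+e, e*e}   OUT={a*a, c+e, e*e, f-f}

Merge at B4: IN[B4] = OUT[B3] = {a*a}
Applying B4's transfer function to that IN value gives OUT[B4] (row B4 above).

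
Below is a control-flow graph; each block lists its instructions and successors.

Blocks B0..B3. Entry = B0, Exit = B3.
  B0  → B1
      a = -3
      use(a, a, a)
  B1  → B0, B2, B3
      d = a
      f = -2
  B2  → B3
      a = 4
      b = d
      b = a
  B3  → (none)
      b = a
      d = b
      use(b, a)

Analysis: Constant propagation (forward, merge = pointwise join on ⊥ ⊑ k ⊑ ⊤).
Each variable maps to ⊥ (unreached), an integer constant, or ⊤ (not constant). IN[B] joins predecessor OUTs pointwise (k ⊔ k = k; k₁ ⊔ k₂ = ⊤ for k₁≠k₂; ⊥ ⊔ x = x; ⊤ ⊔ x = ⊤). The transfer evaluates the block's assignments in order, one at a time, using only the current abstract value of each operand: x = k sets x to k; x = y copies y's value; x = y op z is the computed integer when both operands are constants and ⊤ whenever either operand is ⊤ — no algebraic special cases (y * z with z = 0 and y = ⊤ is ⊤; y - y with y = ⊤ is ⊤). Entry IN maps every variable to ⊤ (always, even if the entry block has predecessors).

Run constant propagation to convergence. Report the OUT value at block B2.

Answer: {a: 4, b: 4, c: ⊤, d: -3, e: ⊤, f: -2}

Derivation:
Fixpoint table:
  B0:   IN=(all ⊤)   OUT={a:-3; rest ⊤}
  B1:   IN={a:-3; rest ⊤}   OUT={a:-3, d:-3, f:-2; rest ⊤}
  B2:   IN={a:-3, d:-3, f:-2; rest ⊤}   OUT={a:4, b:4, d:-3, f:-2; rest ⊤}
  B3:   IN={d:-3, f:-2; rest ⊤}   OUT={f:-2; rest ⊤}

Merge at B2: IN[B2] = OUT[B1] = {a: -3, b: ⊤, c: ⊤, d: -3, e: ⊤, f: -2}
Applying B2's transfer function to that IN value gives OUT[B2] (row B2 above).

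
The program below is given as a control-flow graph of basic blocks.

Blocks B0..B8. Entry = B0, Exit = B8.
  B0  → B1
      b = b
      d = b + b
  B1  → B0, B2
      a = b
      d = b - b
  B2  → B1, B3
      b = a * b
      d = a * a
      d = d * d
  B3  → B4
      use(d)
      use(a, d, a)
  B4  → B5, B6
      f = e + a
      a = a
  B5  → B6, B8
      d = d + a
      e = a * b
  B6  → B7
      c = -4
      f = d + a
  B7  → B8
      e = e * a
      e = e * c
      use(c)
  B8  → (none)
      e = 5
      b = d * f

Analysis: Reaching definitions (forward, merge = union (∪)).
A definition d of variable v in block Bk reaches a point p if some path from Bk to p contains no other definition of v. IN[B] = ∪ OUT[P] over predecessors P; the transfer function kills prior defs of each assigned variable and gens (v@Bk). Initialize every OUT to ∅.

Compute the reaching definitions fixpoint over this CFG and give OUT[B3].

Answer: {a@B1, b@B2, d@B2}

Trace:
Fixpoint table:
  B0:  IN={a@B1, b@B0, b@B2, d@B1}  OUT={a@B1, b@B0, d@B0}
  B1:  IN={a@B1, b@B0, b@B2, d@B0, d@B2}  OUT={a@B1, b@B0, b@B2, d@B1}
  B2:  IN={a@B1, b@B0, b@B2, d@B1}  OUT={a@B1, b@B2, d@B2}
  B3:  IN={a@B1, b@B2, d@B2}  OUT={a@B1, b@B2, d@B2}
  B4:  IN={a@B1, b@B2, d@B2}  OUT={a@B4, b@B2, d@B2, f@B4}
  B5:  IN={a@B4, b@B2, d@B2, f@B4}  OUT={a@B4, b@B2, d@B5, e@B5, f@B4}
  B6:  IN={a@B4, b@B2, d@B2, d@B5, e@B5, f@B4}  OUT={a@B4, b@B2, c@B6, d@B2, d@B5, e@B5, f@B6}
  B7:  IN={a@B4, b@B2, c@B6, d@B2, d@B5, e@B5, f@B6}  OUT={a@B4, b@B2, c@B6, d@B2, d@B5, e@B7, f@B6}
  B8:  IN={a@B4, b@B2, c@B6, d@B2, d@B5, e@B5, e@B7, f@B4, f@B6}  OUT={a@B4, b@B8, c@B6, d@B2, d@B5, e@B8, f@B4, f@B6}

Merge at B3: IN[B3] = OUT[B2] = {a@B1, b@B2, d@B2}
Applying B3's transfer function to that IN value gives OUT[B3] (row B3 above).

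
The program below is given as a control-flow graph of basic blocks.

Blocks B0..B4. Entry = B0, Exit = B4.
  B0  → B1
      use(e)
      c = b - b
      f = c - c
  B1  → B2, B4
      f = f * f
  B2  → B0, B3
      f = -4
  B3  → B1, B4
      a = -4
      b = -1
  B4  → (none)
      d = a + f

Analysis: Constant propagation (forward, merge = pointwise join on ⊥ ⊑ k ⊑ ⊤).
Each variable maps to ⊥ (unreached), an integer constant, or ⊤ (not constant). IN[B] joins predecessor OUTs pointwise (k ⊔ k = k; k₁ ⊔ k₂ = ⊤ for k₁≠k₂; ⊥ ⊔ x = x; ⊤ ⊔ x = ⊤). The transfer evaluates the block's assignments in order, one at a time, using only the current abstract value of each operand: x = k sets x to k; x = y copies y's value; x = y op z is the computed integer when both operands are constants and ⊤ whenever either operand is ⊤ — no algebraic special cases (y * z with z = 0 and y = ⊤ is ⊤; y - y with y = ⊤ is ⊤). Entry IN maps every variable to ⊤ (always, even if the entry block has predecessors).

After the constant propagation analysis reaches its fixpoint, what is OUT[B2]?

Answer: {a: ⊤, b: ⊤, c: ⊤, d: ⊤, e: ⊤, f: -4}

Derivation:
Converged values:
  B0:  IN=(all ⊤)  OUT=(all ⊤)
  B1:  IN=(all ⊤)  OUT=(all ⊤)
  B2:  IN=(all ⊤)  OUT={f:-4; rest ⊤}
  B3:  IN={f:-4; rest ⊤}  OUT={a:-4, b:-1, f:-4; rest ⊤}
  B4:  IN=(all ⊤)  OUT=(all ⊤)

Merge at B2: IN[B2] = OUT[B1] = {a: ⊤, b: ⊤, c: ⊤, d: ⊤, e: ⊤, f: ⊤}
Applying B2's transfer function to that IN value gives OUT[B2] (row B2 above).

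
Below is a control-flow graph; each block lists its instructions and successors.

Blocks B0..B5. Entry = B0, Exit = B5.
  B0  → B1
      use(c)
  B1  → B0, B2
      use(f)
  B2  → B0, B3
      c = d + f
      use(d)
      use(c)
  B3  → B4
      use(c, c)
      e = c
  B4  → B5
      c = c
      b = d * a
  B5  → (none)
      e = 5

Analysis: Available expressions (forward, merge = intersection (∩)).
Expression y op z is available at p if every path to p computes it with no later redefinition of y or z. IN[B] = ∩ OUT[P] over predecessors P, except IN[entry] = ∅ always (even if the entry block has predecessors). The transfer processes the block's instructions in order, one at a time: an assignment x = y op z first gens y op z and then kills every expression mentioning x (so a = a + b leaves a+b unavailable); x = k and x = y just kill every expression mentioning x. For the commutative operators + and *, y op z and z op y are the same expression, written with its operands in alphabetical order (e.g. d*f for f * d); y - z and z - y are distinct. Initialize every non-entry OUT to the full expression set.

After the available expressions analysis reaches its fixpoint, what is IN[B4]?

Answer: {d+f}

Derivation:
Fixpoint table:
  B0:  IN={}  OUT={}
  B1:  IN={}  OUT={}
  B2:  IN={}  OUT={d+f}
  B3:  IN={d+f}  OUT={d+f}
  B4:  IN={d+f}  OUT={a*d, d+f}
  B5:  IN={a*d, d+f}  OUT={a*d, d+f}

Merge at B4: IN[B4] = OUT[B3] = {d+f}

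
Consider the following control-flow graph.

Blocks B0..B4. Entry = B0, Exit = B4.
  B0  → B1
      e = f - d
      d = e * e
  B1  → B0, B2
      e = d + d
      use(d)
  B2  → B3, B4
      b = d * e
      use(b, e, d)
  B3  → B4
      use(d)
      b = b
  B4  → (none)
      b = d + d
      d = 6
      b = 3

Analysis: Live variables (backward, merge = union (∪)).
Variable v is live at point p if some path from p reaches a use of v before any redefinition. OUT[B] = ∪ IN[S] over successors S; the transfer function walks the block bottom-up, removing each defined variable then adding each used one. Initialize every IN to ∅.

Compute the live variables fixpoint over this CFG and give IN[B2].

Answer: {d, e}

Working:
Fixpoint table:
  B0:  IN={d, f}  OUT={d, f}
  B1:  IN={d, f}  OUT={d, e, f}
  B2:  IN={d, e}  OUT={b, d}
  B3:  IN={b, d}  OUT={d}
  B4:  IN={d}  OUT={}

Merge at B2: OUT[B2] = IN[B3] ⊔ IN[B4] = {b, d}
Applying B2's transfer function to that OUT value gives IN[B2] (row B2 above).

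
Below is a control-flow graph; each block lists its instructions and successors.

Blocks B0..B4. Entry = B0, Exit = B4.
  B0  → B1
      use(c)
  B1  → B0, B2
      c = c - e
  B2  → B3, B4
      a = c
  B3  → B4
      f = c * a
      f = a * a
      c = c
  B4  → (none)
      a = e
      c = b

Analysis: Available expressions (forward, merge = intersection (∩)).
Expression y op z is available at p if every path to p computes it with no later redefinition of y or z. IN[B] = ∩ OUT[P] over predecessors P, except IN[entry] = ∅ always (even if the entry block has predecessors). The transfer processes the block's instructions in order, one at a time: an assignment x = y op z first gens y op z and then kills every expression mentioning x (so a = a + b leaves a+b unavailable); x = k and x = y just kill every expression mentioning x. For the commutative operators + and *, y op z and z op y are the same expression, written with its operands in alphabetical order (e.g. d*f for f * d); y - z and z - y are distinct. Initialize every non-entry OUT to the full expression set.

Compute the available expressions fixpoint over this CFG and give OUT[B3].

Answer: {a*a}

Derivation:
Converged values:
  B0:  IN={}  OUT={}
  B1:  IN={}  OUT={}
  B2:  IN={}  OUT={}
  B3:  IN={}  OUT={a*a}
  B4:  IN={}  OUT={}

Merge at B3: IN[B3] = OUT[B2] = {}
Applying B3's transfer function to that IN value gives OUT[B3] (row B3 above).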